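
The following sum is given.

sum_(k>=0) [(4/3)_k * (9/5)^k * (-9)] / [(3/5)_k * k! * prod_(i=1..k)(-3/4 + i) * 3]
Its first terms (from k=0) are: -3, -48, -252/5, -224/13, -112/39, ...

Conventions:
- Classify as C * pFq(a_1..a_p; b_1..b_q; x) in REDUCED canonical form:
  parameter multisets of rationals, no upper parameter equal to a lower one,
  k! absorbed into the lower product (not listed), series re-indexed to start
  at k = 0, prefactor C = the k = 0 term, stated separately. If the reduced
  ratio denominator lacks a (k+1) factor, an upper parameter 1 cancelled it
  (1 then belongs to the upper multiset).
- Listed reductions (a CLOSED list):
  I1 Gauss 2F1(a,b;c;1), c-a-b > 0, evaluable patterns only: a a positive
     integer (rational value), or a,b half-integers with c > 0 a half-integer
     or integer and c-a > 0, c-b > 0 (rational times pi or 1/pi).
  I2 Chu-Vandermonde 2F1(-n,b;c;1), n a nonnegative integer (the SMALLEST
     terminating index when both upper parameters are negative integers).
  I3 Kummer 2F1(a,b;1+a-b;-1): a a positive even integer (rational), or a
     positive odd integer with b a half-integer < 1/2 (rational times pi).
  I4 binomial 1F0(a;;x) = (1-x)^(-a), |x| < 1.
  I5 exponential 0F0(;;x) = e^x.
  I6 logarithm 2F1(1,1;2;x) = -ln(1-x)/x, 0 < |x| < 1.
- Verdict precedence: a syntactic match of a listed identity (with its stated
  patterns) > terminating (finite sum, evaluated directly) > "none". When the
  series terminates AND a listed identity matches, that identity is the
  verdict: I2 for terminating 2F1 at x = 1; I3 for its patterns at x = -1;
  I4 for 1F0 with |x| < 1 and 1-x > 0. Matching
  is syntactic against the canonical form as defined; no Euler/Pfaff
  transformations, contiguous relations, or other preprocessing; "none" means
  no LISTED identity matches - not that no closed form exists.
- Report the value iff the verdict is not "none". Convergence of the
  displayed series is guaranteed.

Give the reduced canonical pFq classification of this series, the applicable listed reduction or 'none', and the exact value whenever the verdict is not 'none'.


At argument 9/5: a 1F2 with upper {4/3}, lower {1/4, 3/5}, scaled by C = -3. Verdict: none (x = 9/5): each listed identity misses the multisets {4/3} ; {1/4, 3/5}.

First insight: x = (9/5) and the lower running product (C = -3) is a rising factorial.
Term ratio: r(k) = (9/5) * (k+4/3) / [(k+1/4) (k+3/5) (k+1)] - rational; roots negated = parameters, x = (9/5), C = -3.


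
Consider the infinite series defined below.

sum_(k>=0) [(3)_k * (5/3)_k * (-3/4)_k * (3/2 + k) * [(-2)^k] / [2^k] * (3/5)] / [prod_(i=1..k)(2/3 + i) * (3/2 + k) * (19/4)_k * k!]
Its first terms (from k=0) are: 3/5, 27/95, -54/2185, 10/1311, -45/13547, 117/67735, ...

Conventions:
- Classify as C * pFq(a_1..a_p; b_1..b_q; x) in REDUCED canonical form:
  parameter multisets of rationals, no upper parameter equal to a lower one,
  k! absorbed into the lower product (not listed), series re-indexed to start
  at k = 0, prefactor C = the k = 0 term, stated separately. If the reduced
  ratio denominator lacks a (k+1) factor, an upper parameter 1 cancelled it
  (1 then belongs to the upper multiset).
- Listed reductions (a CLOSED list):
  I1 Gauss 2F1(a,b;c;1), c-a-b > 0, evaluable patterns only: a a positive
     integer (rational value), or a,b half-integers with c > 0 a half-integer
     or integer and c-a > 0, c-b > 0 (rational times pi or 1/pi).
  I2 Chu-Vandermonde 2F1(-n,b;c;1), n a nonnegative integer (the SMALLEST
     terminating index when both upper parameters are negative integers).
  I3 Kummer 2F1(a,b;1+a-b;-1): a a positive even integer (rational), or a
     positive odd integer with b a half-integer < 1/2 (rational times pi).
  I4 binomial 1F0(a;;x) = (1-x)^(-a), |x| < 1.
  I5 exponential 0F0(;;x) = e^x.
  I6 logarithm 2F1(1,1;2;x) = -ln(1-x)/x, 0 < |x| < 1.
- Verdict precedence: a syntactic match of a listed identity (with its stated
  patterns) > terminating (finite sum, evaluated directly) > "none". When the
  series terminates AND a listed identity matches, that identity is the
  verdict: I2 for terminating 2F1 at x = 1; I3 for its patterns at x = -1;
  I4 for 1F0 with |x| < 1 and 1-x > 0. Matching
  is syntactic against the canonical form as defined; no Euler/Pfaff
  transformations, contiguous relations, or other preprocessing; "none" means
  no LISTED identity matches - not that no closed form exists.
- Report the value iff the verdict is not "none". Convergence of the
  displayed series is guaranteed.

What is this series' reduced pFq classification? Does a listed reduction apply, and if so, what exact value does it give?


First insight: t_0 = 3/5 here, and striking the common factor k + 3/2 reduces the term (prefactor 3/5).
Term ratio: r(k) = (-1) * (k-3/4) (k+3) / [(k+19/4) (k+1)] - rational in k, leading ratio (-1); with t_0 = 3/5, classification follows.

Classification (C = 3/5): 2F1 with upper {-3/4, 3}, lower {19/4}, argument x = -1. Verdict: none. No listed pattern accepts 2F1(-3/4, 3; 19/4; -1).


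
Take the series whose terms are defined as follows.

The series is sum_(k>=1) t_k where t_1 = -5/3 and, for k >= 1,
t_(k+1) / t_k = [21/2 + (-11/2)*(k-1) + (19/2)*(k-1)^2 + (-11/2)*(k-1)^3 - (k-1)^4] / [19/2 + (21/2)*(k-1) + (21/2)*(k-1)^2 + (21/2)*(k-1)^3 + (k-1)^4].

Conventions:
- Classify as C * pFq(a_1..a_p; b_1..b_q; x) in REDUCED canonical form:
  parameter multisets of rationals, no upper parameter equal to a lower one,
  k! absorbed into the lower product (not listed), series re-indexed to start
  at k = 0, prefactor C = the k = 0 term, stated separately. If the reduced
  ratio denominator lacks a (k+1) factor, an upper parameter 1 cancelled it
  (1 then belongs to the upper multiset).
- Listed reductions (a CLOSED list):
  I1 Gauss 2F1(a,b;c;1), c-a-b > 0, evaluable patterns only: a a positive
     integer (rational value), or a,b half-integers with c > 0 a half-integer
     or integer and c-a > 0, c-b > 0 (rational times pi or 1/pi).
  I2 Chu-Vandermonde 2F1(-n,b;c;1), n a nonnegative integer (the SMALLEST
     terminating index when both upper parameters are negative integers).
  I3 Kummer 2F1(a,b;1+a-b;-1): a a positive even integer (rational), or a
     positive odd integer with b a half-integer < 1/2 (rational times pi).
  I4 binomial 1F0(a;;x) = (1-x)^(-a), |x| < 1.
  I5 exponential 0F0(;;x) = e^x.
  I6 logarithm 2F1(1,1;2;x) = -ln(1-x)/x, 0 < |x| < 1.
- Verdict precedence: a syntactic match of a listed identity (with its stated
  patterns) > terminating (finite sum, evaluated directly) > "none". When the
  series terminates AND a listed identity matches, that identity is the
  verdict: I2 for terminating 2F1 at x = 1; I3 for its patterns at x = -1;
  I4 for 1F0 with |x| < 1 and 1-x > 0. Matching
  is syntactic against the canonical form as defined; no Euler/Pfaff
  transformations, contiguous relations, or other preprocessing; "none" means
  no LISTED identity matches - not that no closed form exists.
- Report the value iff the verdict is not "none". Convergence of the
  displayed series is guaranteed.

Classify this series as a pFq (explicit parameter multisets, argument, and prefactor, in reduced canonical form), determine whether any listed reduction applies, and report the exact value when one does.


Prefactor -5/3, argument -1: 2F1 with upper {-3/2, 7} over lower {19/2}. Verdict: the Kummer evaluation I3 applies (x = -1; c = 19/2 equals 1+a-b for upper {-3/2, 7}: listed pattern). Exact value: (-1276275/1048576) * pi.

Key observation: t_0 = -5/3 here, and the ratio is unreduced: k^2 + 1 divides both sides (C = -5/3).
Ratio: r(k) = (-1) * (k-3/2) (k+7) / [(k+19/2) (k+1)] - rational; roots negated = parameters, x = (-1), C = -5/3.


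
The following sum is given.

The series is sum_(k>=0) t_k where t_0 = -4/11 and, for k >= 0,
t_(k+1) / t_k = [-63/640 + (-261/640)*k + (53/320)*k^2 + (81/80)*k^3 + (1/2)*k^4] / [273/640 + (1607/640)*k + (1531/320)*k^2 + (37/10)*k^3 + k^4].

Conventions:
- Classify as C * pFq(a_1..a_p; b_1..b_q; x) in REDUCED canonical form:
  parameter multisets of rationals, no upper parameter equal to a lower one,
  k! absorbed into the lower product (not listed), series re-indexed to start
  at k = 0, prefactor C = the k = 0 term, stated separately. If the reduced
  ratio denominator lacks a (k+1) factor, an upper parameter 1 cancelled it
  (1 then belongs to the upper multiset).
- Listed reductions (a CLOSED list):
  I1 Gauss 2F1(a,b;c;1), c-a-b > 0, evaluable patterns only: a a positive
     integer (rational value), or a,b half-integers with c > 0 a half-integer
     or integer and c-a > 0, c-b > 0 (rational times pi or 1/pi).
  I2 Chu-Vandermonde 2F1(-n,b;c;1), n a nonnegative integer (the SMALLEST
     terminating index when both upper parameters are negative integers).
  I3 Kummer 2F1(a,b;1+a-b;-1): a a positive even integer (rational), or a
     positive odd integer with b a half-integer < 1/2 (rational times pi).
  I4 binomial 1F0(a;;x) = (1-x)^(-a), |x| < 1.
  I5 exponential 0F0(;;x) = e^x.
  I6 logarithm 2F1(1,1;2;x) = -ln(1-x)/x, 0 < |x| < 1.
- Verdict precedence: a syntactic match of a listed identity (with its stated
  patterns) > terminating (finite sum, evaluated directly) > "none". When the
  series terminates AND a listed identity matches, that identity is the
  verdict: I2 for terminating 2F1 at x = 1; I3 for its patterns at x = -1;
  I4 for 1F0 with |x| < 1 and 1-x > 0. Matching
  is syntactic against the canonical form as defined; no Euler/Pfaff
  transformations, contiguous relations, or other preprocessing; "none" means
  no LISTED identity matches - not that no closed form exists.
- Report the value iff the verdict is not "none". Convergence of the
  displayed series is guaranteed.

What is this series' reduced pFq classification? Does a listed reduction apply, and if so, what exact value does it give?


The series (x = 1/2) is 2F1: upper {-3/5, 1/4}, lower {13/40}, prefactor -4/11. Verdict: none - this 2F1 at x = 1/2 matches no listed pattern, and upper {-3/5, 1/4} holds no stopper.

Key step: t_0 = -4/11 here, and the parameter 7/8 appears in both the upper and lower lists and cancels (alongside the other common factor).
Adjacent-term ratio: r(k) = (1/2) * (k-3/5) (k+1/4) / [(k+13/40) (k+1)] - rational in k, leading ratio (1/2); with t_0 = -4/11, classification follows.


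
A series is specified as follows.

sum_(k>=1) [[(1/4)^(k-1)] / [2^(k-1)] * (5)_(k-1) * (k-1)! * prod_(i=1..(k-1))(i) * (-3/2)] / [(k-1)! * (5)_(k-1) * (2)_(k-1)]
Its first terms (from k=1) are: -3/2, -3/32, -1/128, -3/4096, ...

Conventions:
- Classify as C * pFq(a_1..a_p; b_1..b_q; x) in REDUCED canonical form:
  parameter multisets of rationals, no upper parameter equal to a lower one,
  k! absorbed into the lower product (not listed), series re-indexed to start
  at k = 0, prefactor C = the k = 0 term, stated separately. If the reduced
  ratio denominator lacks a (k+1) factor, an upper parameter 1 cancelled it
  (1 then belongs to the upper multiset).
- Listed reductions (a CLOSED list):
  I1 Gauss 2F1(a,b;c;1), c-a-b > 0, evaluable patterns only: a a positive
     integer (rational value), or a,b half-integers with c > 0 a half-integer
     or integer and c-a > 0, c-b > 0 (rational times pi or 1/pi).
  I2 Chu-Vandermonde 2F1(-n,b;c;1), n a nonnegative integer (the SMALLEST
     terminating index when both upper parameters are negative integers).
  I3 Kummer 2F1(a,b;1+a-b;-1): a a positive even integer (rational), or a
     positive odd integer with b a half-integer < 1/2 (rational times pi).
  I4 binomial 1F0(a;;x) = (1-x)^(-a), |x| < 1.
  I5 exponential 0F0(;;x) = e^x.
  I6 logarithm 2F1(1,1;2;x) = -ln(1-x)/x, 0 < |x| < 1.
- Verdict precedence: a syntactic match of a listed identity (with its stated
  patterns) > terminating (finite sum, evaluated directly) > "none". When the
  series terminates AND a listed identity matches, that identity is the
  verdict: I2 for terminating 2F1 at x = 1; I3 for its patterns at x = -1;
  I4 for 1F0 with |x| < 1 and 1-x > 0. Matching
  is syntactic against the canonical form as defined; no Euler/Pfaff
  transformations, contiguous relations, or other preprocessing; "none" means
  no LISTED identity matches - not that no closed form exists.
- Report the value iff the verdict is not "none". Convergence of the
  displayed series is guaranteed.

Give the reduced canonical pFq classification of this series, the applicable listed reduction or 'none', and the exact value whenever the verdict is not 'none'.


Reduced: x = 1/8, 2F1, upper = {1, 1}, lower = {2}, C = -3/2. Verdict: the I6 logarithm reduction fires (the logarithm: parameters (1,1;2), x = 1/8). Hence: 12 * ln(7/8).

Key observation: t_0 = -3/2 here, and the parameter 5 appears in both the upper and lower lists and cancels.
Step ratio: r(k) = (1/8) * (k+1) (k+1) / [(k+2) (k+1)] ; factor over Q: parameters, x = (1/8), and C = -3/2.


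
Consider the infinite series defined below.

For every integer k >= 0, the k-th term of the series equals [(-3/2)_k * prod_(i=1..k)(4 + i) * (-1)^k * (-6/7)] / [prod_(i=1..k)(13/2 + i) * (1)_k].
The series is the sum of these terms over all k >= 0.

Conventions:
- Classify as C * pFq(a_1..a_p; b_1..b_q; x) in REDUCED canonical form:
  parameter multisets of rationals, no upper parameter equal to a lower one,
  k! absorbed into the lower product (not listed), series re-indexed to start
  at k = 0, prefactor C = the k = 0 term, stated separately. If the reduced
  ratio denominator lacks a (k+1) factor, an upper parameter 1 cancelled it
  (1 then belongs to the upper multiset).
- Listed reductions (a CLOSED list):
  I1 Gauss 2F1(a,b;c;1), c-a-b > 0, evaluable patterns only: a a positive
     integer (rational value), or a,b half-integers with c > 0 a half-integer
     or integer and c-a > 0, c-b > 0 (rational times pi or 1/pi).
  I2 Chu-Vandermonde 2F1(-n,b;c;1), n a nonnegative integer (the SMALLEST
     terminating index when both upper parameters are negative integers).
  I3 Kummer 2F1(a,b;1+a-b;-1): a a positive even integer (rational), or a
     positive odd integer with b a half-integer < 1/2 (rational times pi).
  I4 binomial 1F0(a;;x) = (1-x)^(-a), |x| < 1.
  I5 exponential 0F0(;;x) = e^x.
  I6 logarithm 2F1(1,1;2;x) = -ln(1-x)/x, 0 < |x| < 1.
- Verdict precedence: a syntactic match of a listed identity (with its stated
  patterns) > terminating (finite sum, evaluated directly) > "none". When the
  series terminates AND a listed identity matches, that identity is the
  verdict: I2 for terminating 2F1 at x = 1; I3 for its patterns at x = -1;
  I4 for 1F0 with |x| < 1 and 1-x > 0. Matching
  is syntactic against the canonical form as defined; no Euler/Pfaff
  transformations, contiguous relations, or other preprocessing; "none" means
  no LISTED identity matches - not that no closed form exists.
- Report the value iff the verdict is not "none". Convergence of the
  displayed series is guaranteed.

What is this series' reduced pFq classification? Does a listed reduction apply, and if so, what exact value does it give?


Structural cue: with t_0 = -6/7, (1)_k (C = -6/7, x = -1) is k! itself.
Term ratio: r(k) = (-1) * (k-3/2) (k+5) / [(k+15/2) (k+1)] - rational; roots negated = parameters, x = (-1), C = -6/7.

x = -1 here; the reduced form reads 2F1, upper {-3/2, 5}, lower {15/2}, C = -6/7. Verdict: Kummer (I3) fires (x = -1; c = 15/2 equals 1+a-b for upper {-3/2, 5}: listed pattern). Value: (-19305/32768) * pi.


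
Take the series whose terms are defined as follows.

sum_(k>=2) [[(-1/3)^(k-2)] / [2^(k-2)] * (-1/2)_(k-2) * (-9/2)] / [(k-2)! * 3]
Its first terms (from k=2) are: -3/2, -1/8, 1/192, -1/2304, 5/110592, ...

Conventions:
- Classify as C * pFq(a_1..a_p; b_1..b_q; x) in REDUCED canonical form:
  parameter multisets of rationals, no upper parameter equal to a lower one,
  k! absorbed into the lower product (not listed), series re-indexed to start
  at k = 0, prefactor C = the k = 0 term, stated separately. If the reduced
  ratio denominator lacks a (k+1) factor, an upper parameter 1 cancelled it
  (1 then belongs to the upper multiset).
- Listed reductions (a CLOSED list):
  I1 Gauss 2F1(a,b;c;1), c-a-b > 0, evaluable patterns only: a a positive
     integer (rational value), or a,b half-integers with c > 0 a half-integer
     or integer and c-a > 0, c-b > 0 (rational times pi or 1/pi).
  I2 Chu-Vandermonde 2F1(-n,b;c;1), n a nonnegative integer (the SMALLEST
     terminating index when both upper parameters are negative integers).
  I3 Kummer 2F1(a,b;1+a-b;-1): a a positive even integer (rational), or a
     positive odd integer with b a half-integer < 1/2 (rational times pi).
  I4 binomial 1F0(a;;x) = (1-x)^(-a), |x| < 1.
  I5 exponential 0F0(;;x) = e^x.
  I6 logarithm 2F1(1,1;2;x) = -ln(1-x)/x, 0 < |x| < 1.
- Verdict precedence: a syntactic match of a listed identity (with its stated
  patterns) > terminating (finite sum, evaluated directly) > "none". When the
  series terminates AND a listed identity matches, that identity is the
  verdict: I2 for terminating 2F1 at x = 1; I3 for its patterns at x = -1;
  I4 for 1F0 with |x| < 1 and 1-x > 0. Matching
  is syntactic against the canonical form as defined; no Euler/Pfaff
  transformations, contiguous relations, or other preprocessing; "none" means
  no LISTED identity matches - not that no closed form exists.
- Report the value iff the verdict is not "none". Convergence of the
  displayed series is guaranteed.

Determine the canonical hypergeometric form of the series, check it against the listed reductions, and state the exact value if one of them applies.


First insight: t_0 = -3/2 here, and the two k-th powers (C = -3/2, x = -1/6) combine into one argument.
Ratio: r(k) = (-1/6) * (k-1/2) / [(k+1)] - rational in k, leading ratio (-1/6); with t_0 = -3/2, classification follows.

Reduced: x = -1/6, 1F0, upper = {-1/2}, lower = {-}, C = -3/2. Verdict at x = -1/6: the binomial series (I4) matches (the 1F0 binomial series: exponent 1/2, x = -1/6). Value: (-3/2) * (7/6)^(1/2).


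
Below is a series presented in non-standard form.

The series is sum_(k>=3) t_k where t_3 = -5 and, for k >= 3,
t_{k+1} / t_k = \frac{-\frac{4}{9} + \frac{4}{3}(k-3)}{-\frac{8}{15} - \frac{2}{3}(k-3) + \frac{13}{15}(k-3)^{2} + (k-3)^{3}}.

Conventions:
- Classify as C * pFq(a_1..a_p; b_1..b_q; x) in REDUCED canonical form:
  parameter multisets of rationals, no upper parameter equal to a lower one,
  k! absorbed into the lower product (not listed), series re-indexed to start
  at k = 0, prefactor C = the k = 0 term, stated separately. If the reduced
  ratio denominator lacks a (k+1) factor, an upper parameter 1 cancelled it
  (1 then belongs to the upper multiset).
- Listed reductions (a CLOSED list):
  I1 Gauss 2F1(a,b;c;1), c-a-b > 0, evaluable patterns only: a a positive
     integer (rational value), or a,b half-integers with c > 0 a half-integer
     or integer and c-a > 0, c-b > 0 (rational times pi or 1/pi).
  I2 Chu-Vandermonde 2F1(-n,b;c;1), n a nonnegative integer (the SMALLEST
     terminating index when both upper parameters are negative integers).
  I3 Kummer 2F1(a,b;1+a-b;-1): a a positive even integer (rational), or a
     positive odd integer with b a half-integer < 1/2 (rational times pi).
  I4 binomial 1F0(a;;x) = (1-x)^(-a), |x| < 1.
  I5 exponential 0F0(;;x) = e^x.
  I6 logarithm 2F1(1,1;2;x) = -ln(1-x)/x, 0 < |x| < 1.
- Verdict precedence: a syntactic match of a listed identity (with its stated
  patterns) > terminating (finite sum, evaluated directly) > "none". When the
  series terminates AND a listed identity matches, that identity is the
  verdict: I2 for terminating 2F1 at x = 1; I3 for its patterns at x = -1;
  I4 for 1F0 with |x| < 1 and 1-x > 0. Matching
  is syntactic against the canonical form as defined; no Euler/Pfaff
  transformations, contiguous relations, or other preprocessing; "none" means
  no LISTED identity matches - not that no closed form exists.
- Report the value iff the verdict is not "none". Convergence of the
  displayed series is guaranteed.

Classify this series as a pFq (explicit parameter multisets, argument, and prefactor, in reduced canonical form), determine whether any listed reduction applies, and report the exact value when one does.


Prefactor -5, argument \frac{4}{3}: 1F2 with upper {-\frac{1}{3}} over lower {-\frac{4}{5}, \frac{2}{3}}. Verdict: none. A 1F2 with upper {-\frac{1}{3}} fits none of I1-I6 at x = \frac{4}{3}; the sum runs forever.

First insight: from the first term -5: roots of the ratio polynomials (C = -5, x = 4/3) are the negated parameters.
Step ratio: r(k) = \frac{4}{3} * (k-\frac{1}{3}) / [(k-\frac{4}{5}) (k+\frac{2}{3}) (k+1)] - rational in k, leading ratio \frac{4}{3}; with t_0 = -5, classification follows.


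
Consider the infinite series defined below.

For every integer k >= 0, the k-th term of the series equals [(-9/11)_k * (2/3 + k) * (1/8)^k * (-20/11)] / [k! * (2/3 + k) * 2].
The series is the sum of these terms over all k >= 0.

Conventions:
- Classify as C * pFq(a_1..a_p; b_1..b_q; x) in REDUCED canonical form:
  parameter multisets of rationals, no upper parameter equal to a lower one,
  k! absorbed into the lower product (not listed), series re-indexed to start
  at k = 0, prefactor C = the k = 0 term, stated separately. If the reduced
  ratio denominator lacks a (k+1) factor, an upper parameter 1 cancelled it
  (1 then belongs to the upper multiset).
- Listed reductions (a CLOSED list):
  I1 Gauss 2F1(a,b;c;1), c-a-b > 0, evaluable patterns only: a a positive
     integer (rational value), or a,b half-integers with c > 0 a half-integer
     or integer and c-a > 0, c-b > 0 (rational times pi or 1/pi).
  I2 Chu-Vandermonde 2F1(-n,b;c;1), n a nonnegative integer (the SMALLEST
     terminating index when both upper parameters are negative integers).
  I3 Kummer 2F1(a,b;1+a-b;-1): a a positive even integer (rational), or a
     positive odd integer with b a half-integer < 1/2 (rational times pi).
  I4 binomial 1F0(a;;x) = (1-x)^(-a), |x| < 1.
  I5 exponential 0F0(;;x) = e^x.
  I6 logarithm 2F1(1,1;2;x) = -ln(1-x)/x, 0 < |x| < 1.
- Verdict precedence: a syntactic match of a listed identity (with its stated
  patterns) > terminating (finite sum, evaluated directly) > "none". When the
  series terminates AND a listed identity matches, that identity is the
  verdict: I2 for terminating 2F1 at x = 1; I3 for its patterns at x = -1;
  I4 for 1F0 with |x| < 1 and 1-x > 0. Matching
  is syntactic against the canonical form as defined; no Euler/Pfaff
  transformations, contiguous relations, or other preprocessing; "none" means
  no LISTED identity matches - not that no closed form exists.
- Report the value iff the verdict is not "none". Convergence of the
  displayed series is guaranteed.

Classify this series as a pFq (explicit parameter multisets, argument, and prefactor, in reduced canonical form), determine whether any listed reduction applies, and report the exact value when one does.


The tell: t_0 being -10/11, the constant factors (prefactor -10/11) combine into one prefactor.
Adjacent-term ratio: r(k) = (1/8) * (k-9/11) / [(k+1)] - poly over poly, x = (1/8) from leading terms; C = -10/11 at k = 0.

At argument 1/8: a 1F0 with upper {-9/11}, lower {-}, scaled by C = -10/11. Verdict: the I4 binomial reduction fires (the 1F0 binomial series: exponent 9/11, x = 1/8). Sum: (-10/11) * (7/8)^(9/11).


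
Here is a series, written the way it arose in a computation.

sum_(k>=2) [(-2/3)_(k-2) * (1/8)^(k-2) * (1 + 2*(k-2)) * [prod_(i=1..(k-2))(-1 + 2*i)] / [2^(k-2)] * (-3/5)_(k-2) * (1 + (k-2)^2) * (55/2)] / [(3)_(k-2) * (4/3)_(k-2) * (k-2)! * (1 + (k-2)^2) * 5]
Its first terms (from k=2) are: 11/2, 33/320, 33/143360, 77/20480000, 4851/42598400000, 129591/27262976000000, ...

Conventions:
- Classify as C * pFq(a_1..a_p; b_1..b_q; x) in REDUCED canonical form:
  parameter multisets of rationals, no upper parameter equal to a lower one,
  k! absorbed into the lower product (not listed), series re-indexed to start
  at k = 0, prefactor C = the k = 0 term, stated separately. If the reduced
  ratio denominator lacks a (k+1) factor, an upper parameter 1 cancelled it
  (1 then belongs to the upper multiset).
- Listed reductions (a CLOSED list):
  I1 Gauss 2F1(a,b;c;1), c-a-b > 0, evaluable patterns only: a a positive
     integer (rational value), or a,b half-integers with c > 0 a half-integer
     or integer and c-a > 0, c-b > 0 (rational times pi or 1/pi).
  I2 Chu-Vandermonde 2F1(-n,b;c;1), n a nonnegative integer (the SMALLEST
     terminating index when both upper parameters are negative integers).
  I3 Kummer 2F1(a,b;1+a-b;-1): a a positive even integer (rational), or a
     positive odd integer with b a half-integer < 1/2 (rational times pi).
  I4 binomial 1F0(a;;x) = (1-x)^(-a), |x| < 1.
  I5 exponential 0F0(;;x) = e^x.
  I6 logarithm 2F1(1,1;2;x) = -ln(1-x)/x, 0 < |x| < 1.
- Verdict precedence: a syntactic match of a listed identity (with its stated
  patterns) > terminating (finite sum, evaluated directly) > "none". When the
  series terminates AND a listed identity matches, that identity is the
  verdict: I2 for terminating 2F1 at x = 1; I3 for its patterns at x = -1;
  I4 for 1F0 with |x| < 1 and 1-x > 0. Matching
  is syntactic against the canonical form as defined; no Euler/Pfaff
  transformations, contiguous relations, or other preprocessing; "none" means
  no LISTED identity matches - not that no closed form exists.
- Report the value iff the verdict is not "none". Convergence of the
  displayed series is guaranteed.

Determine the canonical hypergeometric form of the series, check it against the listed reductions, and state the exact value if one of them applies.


Key step: from the first term 11/2: the constant factors (C = 11/2) combine into one prefactor.
Term ratio: r(k) = (1/8) * (k-2/3) (k-3/5) (k+3/2) / [(k+4/3) (k+3) (k+1)] - poly over poly, x = (1/8) from leading terms; C = 11/2 at k = 0.

x = 1/8 here; the reduced form reads 3F2, upper {-2/3, -3/5, 3/2}, lower {4/3, 3}, C = 11/2. Verdict: none (x = 1/8): each listed identity misses the multisets {-2/3, -3/5, 3/2} ; {4/3, 3}.


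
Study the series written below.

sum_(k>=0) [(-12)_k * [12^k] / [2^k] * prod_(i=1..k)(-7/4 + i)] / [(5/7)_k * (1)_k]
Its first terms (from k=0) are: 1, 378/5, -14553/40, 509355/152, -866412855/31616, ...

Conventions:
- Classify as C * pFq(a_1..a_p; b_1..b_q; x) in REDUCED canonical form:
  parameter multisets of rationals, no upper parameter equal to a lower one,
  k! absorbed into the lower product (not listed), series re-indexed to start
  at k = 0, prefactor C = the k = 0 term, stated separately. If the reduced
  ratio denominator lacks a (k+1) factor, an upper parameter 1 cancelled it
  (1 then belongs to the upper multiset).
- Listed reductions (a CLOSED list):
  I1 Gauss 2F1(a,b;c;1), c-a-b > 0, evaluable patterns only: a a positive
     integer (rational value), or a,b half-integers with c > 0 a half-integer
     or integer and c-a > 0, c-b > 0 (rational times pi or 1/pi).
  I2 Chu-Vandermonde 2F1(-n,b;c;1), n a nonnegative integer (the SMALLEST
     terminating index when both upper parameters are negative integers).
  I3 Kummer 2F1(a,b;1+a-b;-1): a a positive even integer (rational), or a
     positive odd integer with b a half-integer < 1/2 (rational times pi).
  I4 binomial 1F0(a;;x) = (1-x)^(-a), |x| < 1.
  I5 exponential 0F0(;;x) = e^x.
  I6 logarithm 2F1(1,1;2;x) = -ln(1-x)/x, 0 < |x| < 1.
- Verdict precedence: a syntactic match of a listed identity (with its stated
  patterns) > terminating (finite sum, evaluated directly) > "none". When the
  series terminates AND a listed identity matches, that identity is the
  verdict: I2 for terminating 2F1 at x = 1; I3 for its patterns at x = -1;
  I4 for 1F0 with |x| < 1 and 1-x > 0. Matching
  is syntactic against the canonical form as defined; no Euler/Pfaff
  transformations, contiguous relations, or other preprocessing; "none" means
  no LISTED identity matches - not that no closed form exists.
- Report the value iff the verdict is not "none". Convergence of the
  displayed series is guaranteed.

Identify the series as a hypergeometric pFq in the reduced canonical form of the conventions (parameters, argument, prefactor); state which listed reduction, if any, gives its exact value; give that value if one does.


Reduced: x = 6, 2F1, upper = {-12, -3/4}, lower = {5/7}, C = 1. Verdict: terminating - the sum ends at index 12 because -12 is a negative integer; exact evaluation follows. Value: -3950286082925433781/2970192183296.

Key observation: with t_0 = 1, (1)_k (prefactor 1) is k! itself.
Adjacent-term ratio: r(k) = 6 * (k-12) (k-3/4) / [(k+5/7) (k+1)] - rational in k, leading ratio 6; with t_0 = 1, classification follows.


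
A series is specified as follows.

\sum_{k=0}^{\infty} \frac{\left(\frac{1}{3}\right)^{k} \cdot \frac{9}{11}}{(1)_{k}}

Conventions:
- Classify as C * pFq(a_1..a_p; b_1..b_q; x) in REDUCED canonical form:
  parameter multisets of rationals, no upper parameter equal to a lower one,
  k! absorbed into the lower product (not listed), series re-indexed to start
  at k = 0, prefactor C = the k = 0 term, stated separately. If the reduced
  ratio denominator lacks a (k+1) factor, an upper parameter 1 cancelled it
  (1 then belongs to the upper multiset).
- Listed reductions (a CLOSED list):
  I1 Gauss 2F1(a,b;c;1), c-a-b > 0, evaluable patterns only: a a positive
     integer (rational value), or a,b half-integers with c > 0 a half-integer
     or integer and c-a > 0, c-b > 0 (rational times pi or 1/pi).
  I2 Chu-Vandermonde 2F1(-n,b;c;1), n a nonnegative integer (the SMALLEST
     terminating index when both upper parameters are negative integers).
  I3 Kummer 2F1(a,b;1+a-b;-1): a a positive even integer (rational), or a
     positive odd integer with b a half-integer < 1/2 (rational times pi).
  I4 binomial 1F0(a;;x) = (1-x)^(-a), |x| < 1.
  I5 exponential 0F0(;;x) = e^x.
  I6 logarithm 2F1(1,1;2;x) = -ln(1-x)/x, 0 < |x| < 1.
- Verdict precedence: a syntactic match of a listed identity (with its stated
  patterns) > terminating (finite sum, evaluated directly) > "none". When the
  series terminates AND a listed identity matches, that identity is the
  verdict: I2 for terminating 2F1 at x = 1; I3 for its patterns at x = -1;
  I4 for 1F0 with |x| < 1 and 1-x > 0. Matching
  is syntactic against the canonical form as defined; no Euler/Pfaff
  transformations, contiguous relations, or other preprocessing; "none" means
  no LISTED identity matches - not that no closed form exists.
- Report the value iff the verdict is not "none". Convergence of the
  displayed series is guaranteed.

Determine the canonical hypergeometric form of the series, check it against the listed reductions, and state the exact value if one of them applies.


Canonical form: C = \frac{9}{11} times 0F0 with upper {-}, lower {-}, x = \frac{1}{3}. Verdict: the I5 exponential reduction fires (the 0F0 exponential series at x = \frac{1}{3}). Hence: \frac{9}{11} \cdot e^{\frac{1}{3}}.

Key observation: from the first term \frac{9}{11}: (1)_k (C = 9/11, x = 1/3) is k! itself.
Ratio: r(k) = \frac{1}{3} * 1 / [(k+1)] ; factor over Q: parameters, x = \frac{1}{3}, and C = \frac{9}{11}.


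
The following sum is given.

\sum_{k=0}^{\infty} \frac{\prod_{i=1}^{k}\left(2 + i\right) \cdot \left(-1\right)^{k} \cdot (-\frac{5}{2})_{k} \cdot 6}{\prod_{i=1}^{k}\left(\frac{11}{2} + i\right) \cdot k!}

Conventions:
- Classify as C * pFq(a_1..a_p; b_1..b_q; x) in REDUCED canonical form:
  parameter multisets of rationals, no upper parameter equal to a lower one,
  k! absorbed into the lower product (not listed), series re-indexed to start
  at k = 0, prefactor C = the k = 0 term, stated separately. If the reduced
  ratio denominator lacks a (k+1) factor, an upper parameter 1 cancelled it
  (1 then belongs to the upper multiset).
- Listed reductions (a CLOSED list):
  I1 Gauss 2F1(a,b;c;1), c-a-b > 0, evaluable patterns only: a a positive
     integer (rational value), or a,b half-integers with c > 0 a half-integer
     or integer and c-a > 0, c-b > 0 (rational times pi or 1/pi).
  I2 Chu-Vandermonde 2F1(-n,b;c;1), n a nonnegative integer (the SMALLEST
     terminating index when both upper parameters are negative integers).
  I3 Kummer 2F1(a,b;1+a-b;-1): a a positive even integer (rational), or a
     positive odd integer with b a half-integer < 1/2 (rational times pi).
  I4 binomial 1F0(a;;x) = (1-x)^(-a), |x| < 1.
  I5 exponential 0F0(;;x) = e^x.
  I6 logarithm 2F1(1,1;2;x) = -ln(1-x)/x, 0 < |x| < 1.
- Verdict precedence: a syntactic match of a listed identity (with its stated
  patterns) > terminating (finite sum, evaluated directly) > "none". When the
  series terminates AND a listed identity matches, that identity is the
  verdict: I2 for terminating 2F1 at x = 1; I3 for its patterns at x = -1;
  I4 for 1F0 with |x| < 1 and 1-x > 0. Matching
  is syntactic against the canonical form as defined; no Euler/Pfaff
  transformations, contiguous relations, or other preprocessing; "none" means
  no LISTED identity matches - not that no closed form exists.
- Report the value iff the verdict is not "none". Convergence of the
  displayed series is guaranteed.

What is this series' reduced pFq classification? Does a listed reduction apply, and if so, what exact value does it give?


Canonical form: C = 6 times 2F1 with upper {-\frac{5}{2}, 3}, lower {\frac{13}{2}}, x = -1. Verdict: Kummer's theorem (I3) fires (x = -1; c = \frac{13}{2} equals 1+a-b for upper {-\frac{5}{2}, 3}: listed pattern). Sum: \frac{10395}{2048} \cdot \pi.

First insight: x = -1 and the running product (C = 6) telescopes to a rising factorial.
Term ratio: r(k) = -1 * (k-\frac{5}{2}) (k+3) / [(k+\frac{13}{2}) (k+1)] - rational in k. x = -1; t_0 = 6; negate the roots.


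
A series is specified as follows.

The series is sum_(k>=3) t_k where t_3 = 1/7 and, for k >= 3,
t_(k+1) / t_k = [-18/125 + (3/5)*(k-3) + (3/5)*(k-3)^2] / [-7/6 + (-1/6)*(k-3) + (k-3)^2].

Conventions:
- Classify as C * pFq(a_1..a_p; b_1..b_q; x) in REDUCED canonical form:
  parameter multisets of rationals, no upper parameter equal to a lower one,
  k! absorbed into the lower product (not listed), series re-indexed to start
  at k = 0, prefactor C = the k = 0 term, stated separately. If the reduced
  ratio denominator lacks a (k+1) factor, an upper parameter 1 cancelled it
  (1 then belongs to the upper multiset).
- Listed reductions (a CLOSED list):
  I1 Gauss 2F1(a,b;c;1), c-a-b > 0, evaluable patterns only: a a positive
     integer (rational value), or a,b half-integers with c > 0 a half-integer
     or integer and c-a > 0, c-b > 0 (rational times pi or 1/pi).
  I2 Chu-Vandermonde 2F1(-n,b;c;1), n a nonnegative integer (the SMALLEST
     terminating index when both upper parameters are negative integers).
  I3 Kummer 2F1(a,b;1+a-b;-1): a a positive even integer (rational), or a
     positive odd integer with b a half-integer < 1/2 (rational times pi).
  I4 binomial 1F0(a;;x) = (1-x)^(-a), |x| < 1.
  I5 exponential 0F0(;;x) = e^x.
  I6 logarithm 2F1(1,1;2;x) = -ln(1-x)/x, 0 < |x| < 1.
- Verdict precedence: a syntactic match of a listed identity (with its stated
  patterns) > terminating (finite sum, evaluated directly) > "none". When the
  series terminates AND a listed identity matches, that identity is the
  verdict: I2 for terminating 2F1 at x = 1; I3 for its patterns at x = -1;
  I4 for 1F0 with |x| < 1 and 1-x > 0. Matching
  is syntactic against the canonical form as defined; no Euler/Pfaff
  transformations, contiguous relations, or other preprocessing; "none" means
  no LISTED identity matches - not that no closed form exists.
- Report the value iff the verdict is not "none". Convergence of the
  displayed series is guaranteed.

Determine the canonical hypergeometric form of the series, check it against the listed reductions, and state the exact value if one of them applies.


With C = 1/7: the canonical form is 2F1(-1/5, 6/5; -7/6; 3/5). Verdict: none. A 2F1 with upper {-1/5, 6/5} fits none of I1-I6 at x = 3/5; the sum runs forever.

Key step: from the first term 1/7: roots of the ratio polynomials (C = 1/7) are the negated parameters.
Term ratio: r(k) = (3/5) * (k-1/5) (k+6/5) / [(k-7/6) (k+1)] - rational in k, leading ratio (3/5); with t_0 = 1/7, classification follows.


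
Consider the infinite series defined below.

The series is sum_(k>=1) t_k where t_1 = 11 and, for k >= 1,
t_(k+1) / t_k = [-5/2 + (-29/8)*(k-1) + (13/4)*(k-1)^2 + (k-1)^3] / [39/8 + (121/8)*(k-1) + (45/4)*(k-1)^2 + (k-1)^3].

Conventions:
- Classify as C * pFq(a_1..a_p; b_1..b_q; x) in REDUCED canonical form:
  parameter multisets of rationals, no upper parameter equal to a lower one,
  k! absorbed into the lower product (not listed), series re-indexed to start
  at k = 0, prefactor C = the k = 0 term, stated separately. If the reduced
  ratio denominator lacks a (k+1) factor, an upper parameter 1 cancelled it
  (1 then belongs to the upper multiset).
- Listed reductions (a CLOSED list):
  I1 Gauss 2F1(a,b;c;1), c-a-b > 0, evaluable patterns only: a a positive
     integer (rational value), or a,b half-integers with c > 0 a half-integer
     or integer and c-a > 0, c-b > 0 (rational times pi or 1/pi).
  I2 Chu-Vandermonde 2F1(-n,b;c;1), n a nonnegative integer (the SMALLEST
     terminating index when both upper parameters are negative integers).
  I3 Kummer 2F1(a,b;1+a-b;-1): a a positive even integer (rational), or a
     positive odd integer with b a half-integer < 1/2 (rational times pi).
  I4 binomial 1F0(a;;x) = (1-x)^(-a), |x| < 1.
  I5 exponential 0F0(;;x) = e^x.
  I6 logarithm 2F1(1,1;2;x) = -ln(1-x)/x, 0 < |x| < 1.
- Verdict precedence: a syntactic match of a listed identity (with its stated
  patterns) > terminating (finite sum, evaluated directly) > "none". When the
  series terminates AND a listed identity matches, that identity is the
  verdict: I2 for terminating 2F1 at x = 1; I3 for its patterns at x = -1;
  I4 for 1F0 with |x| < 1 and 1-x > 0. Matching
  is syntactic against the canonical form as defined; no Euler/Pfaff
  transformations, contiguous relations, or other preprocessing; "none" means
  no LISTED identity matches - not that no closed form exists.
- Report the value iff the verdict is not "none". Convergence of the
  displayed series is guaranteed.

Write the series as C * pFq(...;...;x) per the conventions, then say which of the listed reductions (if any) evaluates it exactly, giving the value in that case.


Canonical form: C = 11 times 2F1 with upper {-5/4, 4}, lower {39/4}, x = 1. Verdict: Gauss's theorem (I1) applies (x = 1: the Gamma ratio telescopes since c-a-b = 7 > 0 and a = 4 in Z>0). Exact value: 23529/4096.

Structural cue: from the first term 11: roots of the ratio polynomials (C = 11) are the negated parameters.
Term ratio: r(k) = 1 * (k-5/4) (k+4) / [(k+39/4) (k+1)] - rational; roots negated = parameters, x = 1, C = 11.


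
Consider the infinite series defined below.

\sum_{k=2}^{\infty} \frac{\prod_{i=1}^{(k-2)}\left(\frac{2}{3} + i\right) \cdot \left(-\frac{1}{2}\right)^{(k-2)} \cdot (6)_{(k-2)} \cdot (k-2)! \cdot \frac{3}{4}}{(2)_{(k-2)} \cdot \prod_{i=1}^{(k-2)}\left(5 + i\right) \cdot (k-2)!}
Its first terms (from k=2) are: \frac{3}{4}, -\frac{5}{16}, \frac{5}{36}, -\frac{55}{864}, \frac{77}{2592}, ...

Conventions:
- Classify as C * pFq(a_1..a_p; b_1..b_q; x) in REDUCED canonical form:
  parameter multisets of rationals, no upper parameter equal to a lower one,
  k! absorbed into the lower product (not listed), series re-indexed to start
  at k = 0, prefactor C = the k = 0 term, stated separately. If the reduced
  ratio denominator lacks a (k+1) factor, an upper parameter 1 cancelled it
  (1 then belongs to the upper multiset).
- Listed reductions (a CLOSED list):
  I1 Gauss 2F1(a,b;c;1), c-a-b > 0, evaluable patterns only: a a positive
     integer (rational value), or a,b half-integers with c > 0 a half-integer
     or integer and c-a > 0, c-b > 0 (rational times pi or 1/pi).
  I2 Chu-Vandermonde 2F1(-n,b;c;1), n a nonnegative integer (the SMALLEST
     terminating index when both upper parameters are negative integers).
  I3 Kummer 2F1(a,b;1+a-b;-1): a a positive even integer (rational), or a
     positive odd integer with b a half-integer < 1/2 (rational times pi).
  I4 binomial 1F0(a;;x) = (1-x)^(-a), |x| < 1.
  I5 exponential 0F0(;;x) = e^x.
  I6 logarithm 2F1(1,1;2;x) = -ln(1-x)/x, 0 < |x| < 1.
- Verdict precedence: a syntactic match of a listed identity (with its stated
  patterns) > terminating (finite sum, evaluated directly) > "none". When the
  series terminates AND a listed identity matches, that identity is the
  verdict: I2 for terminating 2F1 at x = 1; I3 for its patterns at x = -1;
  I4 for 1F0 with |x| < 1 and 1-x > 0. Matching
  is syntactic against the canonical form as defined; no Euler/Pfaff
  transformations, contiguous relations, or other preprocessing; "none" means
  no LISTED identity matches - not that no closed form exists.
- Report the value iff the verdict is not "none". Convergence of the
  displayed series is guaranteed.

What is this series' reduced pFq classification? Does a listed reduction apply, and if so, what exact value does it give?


At argument -\frac{1}{2}: a 2F1 with upper {1, \frac{5}{3}}, lower {2}, scaled by C = \frac{3}{4}. Verdict: none. A 2F1 with upper {1, \frac{5}{3}} fits none of I1-I6 at x = -\frac{1}{2}; the sum runs forever.

Key observation: t_0 being \frac{3}{4}, the lower running product (prefactor 3/4) is a rising factorial.
Consecutive-term ratio: r(k) = -\frac{1}{2} * (k+1) (k+\frac{5}{3}) / [(k+2) (k+1)] - rational in k. x = -\frac{1}{2}; t_0 = \frac{3}{4}; negate the roots.
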